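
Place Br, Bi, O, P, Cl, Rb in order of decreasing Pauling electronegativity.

O is in period 2, group 16; P is in period 3, group 15; Cl is in period 3, group 17; Br is in period 4, group 17; Rb is in period 5, group 1; Bi is in period 6, group 15.
Electronegativity increases across a period and decreases down a group, tracking effective nuclear charge and atomic size.
Neither a single period nor a single group — weigh both effects.
Bi > Rb: period and group pull opposite ways; the across-period shift dominates (2.02 vs 0.82).
P > Bi: P sits above Bi in group 15, so the down-group effect alone puts P higher.
Br > P: the two effects oppose for this pair; the across-period effect wins (2.96 vs 2.19).
Cl > Br: Cl sits above Br in group 17, so the down-group effect alone puts Cl higher.
O > Cl: period and group pull opposite ways; the down-group shift dominates (3.44 vs 3.16).
Approximate values (Pauling): O 3.44, P 2.19, Cl 3.16, Br 2.96, Rb 0.82, Bi 2.02.
So from highest to lowest: O > Cl > Br > P > Bi > Rb.

O > Cl > Br > P > Bi > Rb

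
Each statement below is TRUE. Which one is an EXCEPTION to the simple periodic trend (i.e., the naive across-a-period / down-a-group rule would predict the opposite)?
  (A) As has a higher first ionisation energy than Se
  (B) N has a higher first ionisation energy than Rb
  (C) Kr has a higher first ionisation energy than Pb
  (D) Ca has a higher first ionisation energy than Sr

(A)

The general trend: first ionisation energy increases across a period and decreases down a group.
(A) As (period 4, group 15) vs Se (period 4, group 16): the stated order contradicts the simple trend.
(B) N (period 2, group 15) vs Rb (period 5, group 1): the stated order agrees with the simple trend.
(C) Kr (period 4, group 18) vs Pb (period 6, group 14): the stated order agrees with the simple trend.
(D) Ca (period 4, group 2) vs Sr (period 5, group 2): the stated order agrees with the simple trend.
The exception is (A): Se (4p⁴) ionizes more easily than half-filled As (4p³).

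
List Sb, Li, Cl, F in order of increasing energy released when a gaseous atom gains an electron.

Li is in period 2, group 1; F is in period 2, group 17; Cl is in period 3, group 17; Sb is in period 5, group 15.
EA tends to increase across a period and decrease down a group, though the pattern is less regular than for IE or radius.
Neither a single period nor a single group — weigh both effects.
Sb > Li: period and group pull opposite ways; the across-period shift dominates (103 vs 60 kJ/mol).
F > Sb: both effects reinforce here, so F is clearly the higher of the two.
Cl > F: this pair runs against the simple trend — see the exception note.
Note the exception: Cl has a higher electron affinity than F, contrary to the simple trend — F's small 2p subshell makes the incoming electron feel strong e⁻–e⁻ repulsion, so Cl actually releases more energy on gaining an electron.
Approximate values (kJ/mol): Li 60, F 328, Cl 349, Sb 103.
So from lowest to highest: Li < Sb < F < Cl.

Li, Sb, F, Cl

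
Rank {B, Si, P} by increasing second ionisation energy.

Si < P < B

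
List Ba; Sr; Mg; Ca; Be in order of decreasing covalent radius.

Ba > Sr > Ca > Mg > Be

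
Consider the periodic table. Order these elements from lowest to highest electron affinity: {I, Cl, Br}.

I, Br, Cl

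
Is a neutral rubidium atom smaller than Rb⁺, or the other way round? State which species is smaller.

Rb⁺

Forming Rb⁺ removes 1 electron from Rb. Fewer electrons for the same nuclear charge means less shielding and a higher Z_eff on the remaining electrons, and for main-group metals the entire outer shell is lost.
A cation is smaller than its parent atom: Rb⁺ < Rb.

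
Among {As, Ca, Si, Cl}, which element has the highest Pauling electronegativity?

Atoms toward the upper right of the periodic table pull bonding electrons most strongly.
Here both period and group differ, so the two effects have to be weighed against each other.
Si > Ca: relative to Ca, both the across-period and down-group shifts push Si's electronegativity up.
As > Si: period and group pull opposite ways; the across-period shift dominates (2.18 vs 1.90).
Cl > As: relative to As, both the across-period and down-group shifts push Cl's electronegativity up.
Tabulated electronegativity (Pauling): Si 1.90, Cl 3.16, Ca 1.00, As 2.18.
The highest Pauling electronegativity among these belongs to Cl.

Cl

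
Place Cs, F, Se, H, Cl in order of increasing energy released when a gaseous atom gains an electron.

H is in period 1, group 1; F is in period 2, group 17; Cl is in period 3, group 17; Se is in period 4, group 16; Cs is in period 6, group 1.
EA tends to increase across a period and decrease down a group, though the pattern is less regular than for IE or radius.
Here both period and group differ, so the two effects have to be weighed against each other.
H > Cs: H sits above Cs in group 1, so the down-group effect alone puts H higher.
Se > H: the two effects oppose for this pair; the across-period effect wins (195 vs 73 kJ/mol).
F > Se: relative to Se, both the across-period and down-group shifts push F's electron affinity up.
Cl > F: this pair runs against the simple trend — see the exception note.
Note the exception: Cl has a higher electron affinity than F, contrary to the simple trend — F's small 2p subshell makes the incoming electron feel strong e⁻–e⁻ repulsion, so Cl actually releases more energy on gaining an electron.
Approximate values (kJ/mol): H 73, F 328, Cl 349, Se 195, Cs 46.
So from lowest to highest: Cs < H < Se < F < Cl.

Cs < H < Se < F < Cl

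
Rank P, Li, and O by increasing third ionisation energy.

After 2 electrons have been removed, what remains? P²⁺ still has 3 valence electrons; Li²⁺ is already 1 electron into the core; O²⁺ still has 4 valence electrons.
Core electrons are held far more tightly than valence electrons, so Li tops the IE_3 order.
Valence configurations: P²⁺ [Ne]3s²3p¹, O²⁺ [He]2s²2p².
The numbers (kJ/mol): P 2914, Li 11815, O 5300.
Hence IE_3: P < O < Li.

P < O < Li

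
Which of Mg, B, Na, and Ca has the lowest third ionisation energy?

B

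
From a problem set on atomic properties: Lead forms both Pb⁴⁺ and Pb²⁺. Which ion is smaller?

Both ions have Z = 82 protons, but Pb⁴⁺ has lost more electrons, so its remaining electrons feel a larger effective nuclear charge per electron and are pulled in more tightly.
Higher positive charge → smaller ion, so Pb²⁺ > Pb⁴⁺.

Pb⁴⁺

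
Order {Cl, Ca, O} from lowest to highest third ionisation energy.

Cl < Ca < O

IE_3 is the cost of taking one more electron from the +2 cation: Cl²⁺ still has 5 valence electrons; Ca²⁺ is the bare [Ar] core; O²⁺ still has 4 valence electrons.
Usually core removal costs more than valence removal, but here the competition is close: a tightly held n=2 valence electron can cost more to remove than an n=3 core electron, so the actual values have to decide it.
Valence configurations: Cl²⁺ [Ne]3s²3p³, O²⁺ [He]2s²2p².
Tabulated IE_3 (kJ/mol): Cl 3822, Ca 4912, O 5300.
Hence IE_3: Cl < Ca < O.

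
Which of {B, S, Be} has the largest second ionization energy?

After 1 electron has been removed, what remains? B⁺ still has 2 valence electrons; S⁺ still has 5 valence electrons; Be⁺ still has 1 valence electron.
All are still removing valence electrons, so compare the +1 ions as you would atoms: IE_2 generally rises across a period (higher Z_eff) and falls down a group (larger shell), subject to the usual subshell exceptions.
Valence configurations: B⁺ [He]2s², S⁺ [Ne]3s²3p³, Be⁺ [He]2s¹.
The numbers (kJ/mol): B 2427, S 2252, Be 1757.
Putting it together, IE_2: Be < S < B.

B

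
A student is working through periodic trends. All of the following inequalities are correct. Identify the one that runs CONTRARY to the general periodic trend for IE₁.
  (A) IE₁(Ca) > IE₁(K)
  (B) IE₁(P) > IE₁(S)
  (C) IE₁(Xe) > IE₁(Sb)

The general trend: IE₁ increases across a period and decreases down a group.
(A) Ca (period 4, group 2) vs K (period 4, group 1): the stated order agrees with the simple trend.
(B) P (period 3, group 15) vs S (period 3, group 16): the stated order contradicts the simple trend.
(C) Xe (period 5, group 18) vs Sb (period 5, group 15): the stated order agrees with the simple trend.
The exception is (B): S (3p⁴) ionizes more easily than half-filled P (3p³) because the paired 3p electron in S is pushed out by e⁻–e⁻ repulsion.

(B)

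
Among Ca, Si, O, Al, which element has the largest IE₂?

O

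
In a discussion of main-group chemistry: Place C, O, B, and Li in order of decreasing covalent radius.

Li is in period 2, group 1; B is in period 2, group 13; C is in period 2, group 14; O is in period 2, group 16.
Atomic radius shrinks across a period as nuclear charge pulls the same shell inward, and grows down a group as new shells are added.
All lie in period 2, so atomic radius increases right to left.
So from largest to smallest: Li > B > C > O.

Li > B > C > O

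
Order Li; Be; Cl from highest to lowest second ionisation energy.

Consider each +1 ion: Li⁺ is the bare [He] core; Be⁺ still has 1 valence electron; Cl⁺ still has 6 valence electrons.
Breaking into a closed-shell core is much more expensive than removing a leftover valence electron — Li has the largest IE_2 here.
Valence configurations: Be⁺ [He]2s¹, Cl⁺ [Ne]3s²3p⁴.
The numbers (kJ/mol): Li 7298, Be 1757, Cl 2298.
Putting it together, IE_2: Be < Cl < Li.

Li > Cl > Be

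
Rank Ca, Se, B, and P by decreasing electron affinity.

B is in period 2, group 13; P is in period 3, group 15; Ca is in period 4, group 2; Se is in period 4, group 16.
EA tends to increase across a period and decrease down a group, though the pattern is less regular than for IE or radius.
These span different periods and groups, so the two trends combine.
B > Ca: relative to Ca, both the across-period and down-group shifts push B's electron affinity up.
P > B: the two effects oppose for this pair; the across-period effect wins (72 vs 27 kJ/mol).
Se > P: the two effects oppose for this pair; the across-period effect wins (195 vs 72 kJ/mol).
Approximate values (kJ/mol): B 27, P 72, Ca 2, Se 195.
So from highest to lowest: Se > P > B > Ca.

Se > P > B > Ca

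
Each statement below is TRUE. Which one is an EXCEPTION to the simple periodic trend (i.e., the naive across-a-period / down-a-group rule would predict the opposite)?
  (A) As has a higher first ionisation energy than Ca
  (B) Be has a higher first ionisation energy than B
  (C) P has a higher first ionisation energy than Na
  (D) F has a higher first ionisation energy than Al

The general trend: first ionisation energy increases across a period and decreases down a group.
(A) As (period 4, group 15) vs Ca (period 4, group 2): the stated order agrees with the simple trend.
(B) Be (period 2, group 2) vs B (period 2, group 13): the stated order contradicts the simple trend.
(C) P (period 3, group 15) vs Na (period 3, group 1): the stated order agrees with the simple trend.
(D) F (period 2, group 17) vs Al (period 3, group 13): the stated order agrees with the simple trend.
The exception is (B): removing B's lone 2p electron is easier than breaking Be's filled 2s².

(B)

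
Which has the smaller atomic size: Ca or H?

H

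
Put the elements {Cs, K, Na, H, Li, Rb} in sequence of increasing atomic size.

Moving right in a period, electrons are added to the same shell under a stronger nuclear pull, so atoms get smaller; moving down, a new shell is opened and atoms get larger.
All are in group 1, so atomic radius increases down the group.
So from smallest to largest: H < Li < Na < K < Rb < Cs.

H, Li, Na, K, Rb, Cs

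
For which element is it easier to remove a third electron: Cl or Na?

Cl

IE_3 is the cost of taking one more electron from the +2 cation: Cl²⁺ still has 5 valence electrons; Na²⁺ is already 1 electron into the core.
Pulling an electron out of a noble-gas core costs far more than removing a remaining valence electron, so Na sits at the high end of IE_3.
The numbers (kJ/mol): Cl 3822, Na 6910.
So the third ionization energies run Cl < Na.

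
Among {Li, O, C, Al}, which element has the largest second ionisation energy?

Li

After 1 electron has been removed, what remains? Li⁺ is the bare [He] core; O⁺ still has 5 valence electrons; C⁺ still has 3 valence electrons; Al⁺ still has 2 valence electrons.
Pulling an electron out of a noble-gas core costs far more than removing a remaining valence electron, so Li sits at the high end of IE_2.
Valence configurations: O⁺ [He]2s²2p³, C⁺ [He]2s²2p¹, Al⁺ [Ne]3s².
The numbers (kJ/mol): Li 7298, O 3388, C 2353, Al 1817.
Hence IE_2: Al < C < O < Li.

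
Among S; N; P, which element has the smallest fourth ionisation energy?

S

Consider each +3 ion: S³⁺ still has 3 valence electrons; N³⁺ still has 2 valence electrons; P³⁺ still has 2 valence electrons.
All are still removing valence electrons, so compare the +3 ions as you would atoms: IE_4 generally rises across a period (higher Z_eff) and falls down a group (larger shell), subject to the usual subshell exceptions.
Valence configurations: S³⁺ [Ne]3s²3p¹, N³⁺ [He]2s², P³⁺ [Ne]3s².
S³⁺ loses a lone 3p electron whereas P³⁺ must break into a filled 3s² pair, so IE_4(P) > IE_4(S) even though S has the higher nuclear charge.
The numbers (kJ/mol): S 4556, N 7475, P 4964.
Putting it together, IE_4: S < P < N.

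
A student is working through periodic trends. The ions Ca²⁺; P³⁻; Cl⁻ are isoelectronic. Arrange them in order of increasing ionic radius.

Ca²⁺ < Cl⁻ < P³⁻

All of these have 18 electrons, so size is governed by nuclear charge alone: the more protons, the stronger the pull on the same electron cloud, and the smaller the ion.
Nuclear charges: Ca²⁺ (Z=20), Cl⁻ (Z=17), P³⁻ (Z=15).
Smallest to largest: Ca²⁺ < Cl⁻ < P³⁻.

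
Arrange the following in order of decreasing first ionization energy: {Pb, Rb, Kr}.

Kr is in period 4, group 18; Rb is in period 5, group 1; Pb is in period 6, group 14.
IE₁ increases left→right with effective nuclear charge and decreases top→bottom as the valence shell moves farther out.
Here both period and group differ, so the two effects have to be weighed against each other.
Pb > Rb: period and group pull opposite ways; the across-period shift dominates (716 vs 403 kJ/mol).
Kr > Pb: relative to Pb, both the across-period and down-group shifts push Kr's first ionization energy up.
For reference (kJ/mol): Kr 1351, Rb 403, Pb 716.
So from highest to lowest: Kr > Pb > Rb.

Kr > Pb > Rb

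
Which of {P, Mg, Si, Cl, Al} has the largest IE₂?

Consider each +1 ion: P⁺ still has 4 valence electrons; Mg⁺ still has 1 valence electron; Si⁺ still has 3 valence electrons; Cl⁺ still has 6 valence electrons; Al⁺ still has 2 valence electrons.
All are still removing valence electrons, so compare the +1 ions as you would atoms: IE_2 generally rises across a period (higher Z_eff) and falls down a group (larger shell), subject to the usual subshell exceptions.
Valence configurations: P⁺ [Ne]3s²3p², Mg⁺ [Ne]3s¹, Si⁺ [Ne]3s²3p¹, Cl⁺ [Ne]3s²3p⁴, Al⁺ [Ne]3s².
Si⁺ loses a lone 3p electron whereas Al⁺ must break into a filled 3s² pair, so IE_2(Al) > IE_2(Si) even though Si has the higher nuclear charge.
The numbers (kJ/mol): P 1907, Mg 1451, Si 1577, Cl 2298, Al 1817.
Putting it together, IE_2: Mg < Si < Al < P < Cl.

Cl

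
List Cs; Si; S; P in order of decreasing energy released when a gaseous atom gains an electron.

S, Si, P, Cs

Electron affinity generally becomes more exothermic across a period toward the halogens and less exothermic down a group.
Here both period and group differ, so the two effects have to be weighed against each other.
P > Cs: both effects reinforce here, so P is clearly the higher of the two.
Si > P: this pair runs against the simple trend — see the exception note.
S > Si: both are in period 3; the period trend gives S the larger value.
Note the exception: Si has a higher electron affinity than P, contrary to the simple trend — adding an electron to P's half-filled 3p³ is unfavourable, so Si (3p²) has the more exothermic EA.
For reference (kJ/mol): Si 134, P 72, S 200, Cs 46.
So from highest to lowest: S > Si > P > Cs.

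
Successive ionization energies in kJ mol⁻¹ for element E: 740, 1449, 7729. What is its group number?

Look for the largest jump between consecutive ionization energies: IE3/IE2 ≈ 5.3, far larger than any earlier ratio.
That jump marks the point where a core electron is being removed. So the atom has 2 valence electrons.
A main-group element with 2 valence electrons is in group 2.

Group 2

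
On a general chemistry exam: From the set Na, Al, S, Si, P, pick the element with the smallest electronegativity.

Na

Na is in period 3, group 1; Al is in period 3, group 13; Si is in period 3, group 14; P is in period 3, group 15; S is in period 3, group 16.
EN rises left→right (higher Z_eff, smaller atoms) and falls top→bottom (larger, more shielded atoms).
All lie in period 3, so electronegativity increases left to right.
The smallest electronegativity among these belongs to Na.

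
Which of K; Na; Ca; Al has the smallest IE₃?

Al

IE_3 is the cost of taking one more electron from the +2 cation: K²⁺ is already 1 electron into the core; Na²⁺ is already 1 electron into the core; Ca²⁺ is the bare [Ar] core; Al²⁺ still has 1 valence electron.
Core electrons are held far more tightly than valence electrons, so K, Ca and Na top the IE_3 order.
Approximate IE_3 values (kJ/mol): K 4420, Na 6910, Ca 4912, Al 2745.
Hence IE_3: Al < K < Ca < Na.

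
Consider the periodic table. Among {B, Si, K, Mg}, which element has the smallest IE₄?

Si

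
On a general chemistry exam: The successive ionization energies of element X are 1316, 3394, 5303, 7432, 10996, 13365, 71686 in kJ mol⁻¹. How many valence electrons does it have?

Look for the largest jump between consecutive ionization energies: IE7/IE6 ≈ 5.4, far larger than any earlier ratio.
That jump marks the point where a core electron is being removed. So the atom has 6 valence electrons.

6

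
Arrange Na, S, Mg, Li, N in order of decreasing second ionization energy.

Li, Na, N, S, Mg

The second ionization energy removes an electron from the +1 ion. For each element: Na⁺ is the bare [Ne] core; S⁺ still has 5 valence electrons; Mg⁺ still has 1 valence electron; Li⁺ is the bare [He] core; N⁺ still has 4 valence electrons.
Core electrons are held far more tightly than valence electrons, so Na and Li top the IE_2 order.
Valence configurations: S⁺ [Ne]3s²3p³, Mg⁺ [Ne]3s¹, N⁺ [He]2s²2p².
Tabulated IE_2 (kJ/mol): Na 4562, S 2252, Mg 1451, Li 7298, N 2856.
So the second ionization energies run Mg < S < N < Na < Li.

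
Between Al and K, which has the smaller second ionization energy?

Al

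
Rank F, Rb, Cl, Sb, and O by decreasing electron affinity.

O is in period 2, group 16; F is in period 2, group 17; Cl is in period 3, group 17; Rb is in period 5, group 1; Sb is in period 5, group 15.
EA tends to increase across a period and decrease down a group, though the pattern is less regular than for IE or radius.
These span different periods and groups, so the two trends combine.
Sb > Rb: Sb lies to the right of Rb in period 5, so the across-period effect alone puts Sb higher.
O > Sb: relative to Sb, both the across-period and down-group shifts push O's electron affinity up.
F > O: both are in period 2; the period trend gives F the larger value.
Cl > F: this pair runs against the simple trend — see the exception note.
Note the exception: Cl has a higher electron affinity than F, contrary to the simple trend — F's small 2p subshell makes the incoming electron feel strong e⁻–e⁻ repulsion, so Cl actually releases more energy on gaining an electron.
For reference (kJ/mol): O 141, F 328, Cl 349, Rb 47, Sb 103.
So from highest to lowest: Cl > F > O > Sb > Rb.

Cl, F, O, Sb, Rb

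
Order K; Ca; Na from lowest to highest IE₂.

Ca, K, Na

The second ionization energy removes an electron from the +1 ion. For each element: K⁺ is the bare [Ar] core; Ca⁺ still has 1 valence electron; Na⁺ is the bare [Ne] core.
Breaking into a closed-shell core is much more expensive than removing a leftover valence electron — K and Na have the largest IE_2 here.
Approximate IE_2 values (kJ/mol): K 3052, Ca 1145, Na 4562.
So the second ionization energies run Ca < K < Na.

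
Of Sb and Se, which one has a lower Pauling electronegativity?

Sb

Se is in period 4, group 16; Sb is in period 5, group 15.
Electronegativity increases across a period and decreases down a group, tracking effective nuclear charge and atomic size.
These span different periods and groups, so the two trends combine.
Se > Sb: relative to Sb, both the across-period and down-group shifts push Se's electronegativity up.
Approximate values (Pauling): Se 2.55, Sb 2.05.
So Sb has the lower Pauling electronegativity (Sb < Se).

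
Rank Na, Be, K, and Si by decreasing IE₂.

Na > K > Be > Si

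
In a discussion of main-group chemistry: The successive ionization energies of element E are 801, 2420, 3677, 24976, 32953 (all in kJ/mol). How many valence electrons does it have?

3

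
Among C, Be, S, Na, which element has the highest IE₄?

Be

The fourth ionization energy removes an electron from the +3 ion. For each element: C³⁺ still has 1 valence electron; Be³⁺ is already 1 electron into the core; S³⁺ still has 3 valence electrons; Na³⁺ is already 2 electrons into the core.
Core electrons are held far more tightly than valence electrons, so Na and Be top the IE_4 order.
Valence configurations: C³⁺ [He]2s¹, S³⁺ [Ne]3s²3p¹.
Tabulated IE_4 (kJ/mol): C 6223, Be 21007, S 4556, Na 9543.
Overall IE_4 order: S < C < Na < Be.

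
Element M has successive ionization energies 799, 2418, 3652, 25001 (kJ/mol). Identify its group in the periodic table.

Group 13

Look for the largest jump between consecutive ionization energies: IE4/IE3 ≈ 6.8, far larger than any earlier ratio.
That jump marks the point where a core electron is being removed. So the atom has 3 valence electrons.
A main-group element with 3 valence electrons is in group 13.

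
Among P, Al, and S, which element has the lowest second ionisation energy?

Al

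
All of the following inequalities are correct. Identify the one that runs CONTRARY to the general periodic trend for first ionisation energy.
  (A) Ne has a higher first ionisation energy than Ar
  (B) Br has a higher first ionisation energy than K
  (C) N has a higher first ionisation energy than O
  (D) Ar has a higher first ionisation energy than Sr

(C)

The general trend: first ionisation energy increases across a period and decreases down a group.
(A) Ne (period 2, group 18) vs Ar (period 3, group 18): the stated order agrees with the simple trend.
(B) Br (period 4, group 17) vs K (period 4, group 1): the stated order agrees with the simple trend.
(C) N (period 2, group 15) vs O (period 2, group 16): the stated order contradicts the simple trend.
(D) Ar (period 3, group 18) vs Sr (period 5, group 2): the stated order agrees with the simple trend.
The exception is (C): pairing an electron in O's 2p⁴ costs repulsion energy, so O ionizes more easily than half-filled N (2p³).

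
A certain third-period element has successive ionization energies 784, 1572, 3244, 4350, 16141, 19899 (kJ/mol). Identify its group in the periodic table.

Group 14

Look for the largest jump between consecutive ionization energies: IE5/IE4 ≈ 3.7, far larger than any earlier ratio.
That jump marks the point where a core electron is being removed. So the atom has 4 valence electrons.
A main-group element with 4 valence electrons is in group 14.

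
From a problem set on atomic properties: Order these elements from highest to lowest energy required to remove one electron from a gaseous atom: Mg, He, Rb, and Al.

He, Mg, Al, Rb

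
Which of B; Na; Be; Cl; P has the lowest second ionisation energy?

Be

Consider each +1 ion: B⁺ still has 2 valence electrons; Na⁺ is the bare [Ne] core; Be⁺ still has 1 valence electron; Cl⁺ still has 6 valence electrons; P⁺ still has 4 valence electrons.
Pulling an electron out of a noble-gas core costs far more than removing a remaining valence electron, so Na sits at the high end of IE_2.
Valence configurations: B⁺ [He]2s², Be⁺ [He]2s¹, Cl⁺ [Ne]3s²3p⁴, P⁺ [Ne]3s²3p².
Tabulated IE_2 (kJ/mol): B 2427, Na 4562, Be 1757, Cl 2298, P 1907.
Hence IE_2: Be < P < Cl < B < Na.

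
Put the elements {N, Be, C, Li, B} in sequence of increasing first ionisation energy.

Removing the outermost electron gets harder across a period and easier down a group.
All lie in period 2; the across-period trend (first ionization energy increases left to right) applies, with the exception below.
Note the exception: Be has a higher first ionization energy than B, contrary to the simple trend — removing B's lone 2p electron is easier than breaking Be's filled 2s².
For reference (kJ/mol): Li 520, Be 900, B 801, C 1086, N 1402.
So from lowest to highest: Li < B < Be < C < N.

Li, B, Be, C, N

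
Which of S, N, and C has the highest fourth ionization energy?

The fourth ionization energy removes an electron from the +3 ion. For each element: S³⁺ still has 3 valence electrons; N³⁺ still has 2 valence electrons; C³⁺ still has 1 valence electron.
All are still removing valence electrons, so compare the +3 ions as you would atoms: IE_4 generally rises across a period (higher Z_eff) and falls down a group (larger shell), subject to the usual subshell exceptions.
Valence configurations: S³⁺ [Ne]3s²3p¹, N³⁺ [He]2s², C³⁺ [He]2s¹.
Approximate IE_4 values (kJ/mol): S 4556, N 7475, C 6223.
Putting it together, IE_4: S < C < N.

N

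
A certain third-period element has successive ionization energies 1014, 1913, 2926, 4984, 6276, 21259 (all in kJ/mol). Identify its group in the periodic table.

Group 15

Look for the largest jump between consecutive ionization energies: IE6/IE5 ≈ 3.4, far larger than any earlier ratio.
That jump marks the point where a core electron is being removed. So the atom has 5 valence electrons.
A main-group element with 5 valence electrons is in group 15.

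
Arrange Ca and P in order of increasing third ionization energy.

P, Ca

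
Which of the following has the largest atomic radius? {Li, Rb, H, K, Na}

H is in period 1, group 1; Li is in period 2, group 1; Na is in period 3, group 1; K is in period 4, group 1; Rb is in period 5, group 1.
Atomic radius shrinks across a period as nuclear charge pulls the same shell inward, and grows down a group as new shells are added.
All are in group 1, so atomic radius increases down the group.
The largest atomic radius among these belongs to Rb.

Rb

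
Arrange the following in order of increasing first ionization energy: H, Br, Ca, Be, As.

Across a period the outer electron is held more tightly (higher IE₁); down a group it sits in a higher shell, more shielded, and comes off more easily.
Here both period and group differ, so the two effects have to be weighed against each other.
Be > Ca: they share group 2; the group trend gives Be the larger value.
As > Be: period and group pull opposite ways; the across-period shift dominates (947 vs 900 kJ/mol).
Br > As: both are in period 4; the period trend gives Br the larger value.
H > Br: the two effects oppose for this pair; the down-group effect wins (1312 vs 1140 kJ/mol).
Approximate values (kJ/mol): H 1312, Be 900, Ca 590, As 947, Br 1140.
So from lowest to highest: Ca < Be < As < Br < H.

Ca < Be < As < Br < H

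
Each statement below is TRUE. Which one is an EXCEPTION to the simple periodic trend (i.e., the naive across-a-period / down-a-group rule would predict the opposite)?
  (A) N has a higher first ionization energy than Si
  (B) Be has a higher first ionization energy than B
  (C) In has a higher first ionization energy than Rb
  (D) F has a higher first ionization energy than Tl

(B)

The general trend: first ionization energy increases across a period and decreases down a group.
(A) N (period 2, group 15) vs Si (period 3, group 14): the stated order agrees with the simple trend.
(B) Be (period 2, group 2) vs B (period 2, group 13): the stated order contradicts the simple trend.
(C) In (period 5, group 13) vs Rb (period 5, group 1): the stated order agrees with the simple trend.
(D) F (period 2, group 17) vs Tl (period 6, group 13): the stated order agrees with the simple trend.
The exception is (B): removing B's lone 2p electron is easier than breaking Be's filled 2s².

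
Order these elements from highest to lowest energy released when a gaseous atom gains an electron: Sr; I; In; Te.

EA tends to increase across a period and decrease down a group, though the pattern is less regular than for IE or radius.
All lie in period 5, so electron affinity increases left to right.
So from highest to lowest: I > Te > In > Sr.

I > Te > In > Sr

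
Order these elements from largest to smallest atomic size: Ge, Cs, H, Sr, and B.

Radius decreases left→right (rising Z_eff, same n) and increases top→bottom (higher n).
Neither a single period nor a single group — weigh both effects.
B > H: the two effects oppose for this pair; the down-group effect wins (85 vs 32 pm).
Ge > B: period and group pull opposite ways; the down-group shift dominates (121 vs 85 pm).
Sr > Ge: relative to Ge, both the across-period and down-group shifts push Sr's atomic radius up.
Cs > Sr: both effects reinforce here, so Cs is clearly the larger of the two.
For reference (pm): H 32, B 85, Ge 121, Sr 185, Cs 232.
So from largest to smallest: Cs > Sr > Ge > B > H.

Cs > Sr > Ge > B > H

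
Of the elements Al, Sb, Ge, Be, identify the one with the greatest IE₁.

Be

Be is in period 2, group 2; Al is in period 3, group 13; Ge is in period 4, group 14; Sb is in period 5, group 15.
Removing the outermost electron gets harder across a period and easier down a group.
These sit on a diagonal, where the across-period and down-group effects partly cancel.
Ge > Al: period and group pull opposite ways; the across-period shift dominates (762 vs 578 kJ/mol).
Sb > Ge: period and group pull opposite ways; the across-period shift dominates (831 vs 762 kJ/mol).
Be > Sb: the two effects oppose for this pair; the down-group effect wins (900 vs 831 kJ/mol).
Tabulated first ionization energy (kJ/mol): Be 900, Al 578, Ge 762, Sb 831.
The greatest IE₁ among these belongs to Be.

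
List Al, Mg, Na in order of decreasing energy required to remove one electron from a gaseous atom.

Mg, Al, Na

Removing the outermost electron gets harder across a period and easier down a group.
All lie in period 3; the across-period trend (first ionization energy increases left to right) applies, with the exception below.
Note the exception: Mg has a higher first ionization energy than Al, contrary to the simple trend — Al's single 3p electron is easier to remove than one from Mg's filled 3s².
Approximate values (kJ/mol): Na 496, Mg 738, Al 578.
So from highest to lowest: Mg > Al > Na.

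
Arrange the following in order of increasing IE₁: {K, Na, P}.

K < Na < P

First ionization energy rises across a period (greater Z_eff holds electrons more tightly) and falls down a group (valence electrons are farther from the nucleus).
Here both period and group differ, so the two effects have to be weighed against each other.
Na > K: they share group 1; the group trend gives Na the larger value.
P > Na: P lies to the right of Na in period 3, so the across-period effect alone puts P higher.
Tabulated first ionization energy (kJ/mol): Na 496, P 1012, K 419.
So from lowest to highest: K < Na < P.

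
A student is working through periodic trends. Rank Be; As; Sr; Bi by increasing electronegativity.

Be is in period 2, group 2; As is in period 4, group 15; Sr is in period 5, group 2; Bi is in period 6, group 15.
Atoms toward the upper right of the periodic table pull bonding electrons most strongly.
Neither a single period nor a single group — weigh both effects.
Be > Sr: Be sits above Sr in group 2, so the down-group effect alone puts Be higher.
Bi > Be: the two effects oppose for this pair; the across-period effect wins (2.02 vs 1.57).
As > Bi: they share group 15; the group trend gives As the larger value.
Approximate values (Pauling): Be 1.57, As 2.18, Sr 0.95, Bi 2.02.
So from lowest to highest: Sr < Be < Bi < As.

Sr < Be < Bi < As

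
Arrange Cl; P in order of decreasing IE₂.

Cl, P

IE_2 is the cost of taking one more electron from the +1 cation: Cl⁺ still has 6 valence electrons; P⁺ still has 4 valence electrons.
All are still removing valence electrons, so compare the +1 ions as you would atoms: IE_2 generally rises across a period (higher Z_eff) and falls down a group (larger shell), subject to the usual subshell exceptions.
Valence configurations: Cl⁺ [Ne]3s²3p⁴, P⁺ [Ne]3s²3p².
Approximate IE_2 values (kJ/mol): Cl 2298, P 1907.
Overall IE_2 order: P < Cl.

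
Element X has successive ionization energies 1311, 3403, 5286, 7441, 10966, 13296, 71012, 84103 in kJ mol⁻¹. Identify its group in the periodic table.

Group 16

Look for the largest jump between consecutive ionization energies: IE7/IE6 ≈ 5.3, far larger than any earlier ratio.
That jump marks the point where a core electron is being removed. So the atom has 6 valence electrons.
A main-group element with 6 valence electrons is in group 16.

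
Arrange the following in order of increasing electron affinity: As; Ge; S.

As < Ge < S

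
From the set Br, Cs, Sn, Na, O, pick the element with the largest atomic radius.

Radius decreases left→right (rising Z_eff, same n) and increases top→bottom (higher n).
Here both period and group differ, so the two effects have to be weighed against each other.
Br > O: the two effects oppose for this pair; the down-group effect wins (114 vs 63 pm).
Sn > Br: both effects reinforce here, so Sn is clearly the larger of the two.
Na > Sn: the two effects oppose for this pair; the across-period effect wins (155 vs 140 pm).
Cs > Na: they share group 1; the group trend gives Cs the larger value.
For reference (pm): O 63, Na 155, Br 114, Sn 140, Cs 232.
The largest atomic radius among these belongs to Cs.

Cs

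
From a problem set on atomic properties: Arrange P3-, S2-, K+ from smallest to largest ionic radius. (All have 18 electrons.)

K+, S2-, P3-

All of these have 18 electrons, so size is governed by nuclear charge alone: the more protons, the stronger the pull on the same electron cloud, and the smaller the ion.
Nuclear charges: K+ (Z=19), S2- (Z=16), P3- (Z=15).
Smallest to largest: K+ < S2- < P3-.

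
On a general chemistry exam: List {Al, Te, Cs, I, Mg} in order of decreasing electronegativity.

I > Te > Al > Mg > Cs

Mg is in period 3, group 2; Al is in period 3, group 13; Te is in period 5, group 16; I is in period 5, group 17; Cs is in period 6, group 1.
Smaller atoms with higher effective nuclear charge are more electronegative.
These span different periods and groups, so the two trends combine.
Mg > Cs: relative to Cs, both the across-period and down-group shifts push Mg's electronegativity up.
Al > Mg: both are in period 3; the period trend gives Al the larger value.
Te > Al: period and group pull opposite ways; the across-period shift dominates (2.10 vs 1.61).
I > Te: both are in period 5; the period trend gives I the larger value.
Tabulated electronegativity (Pauling): Mg 1.31, Al 1.61, Te 2.10, I 2.66, Cs 0.79.
So from highest to lowest: I > Te > Al > Mg > Cs.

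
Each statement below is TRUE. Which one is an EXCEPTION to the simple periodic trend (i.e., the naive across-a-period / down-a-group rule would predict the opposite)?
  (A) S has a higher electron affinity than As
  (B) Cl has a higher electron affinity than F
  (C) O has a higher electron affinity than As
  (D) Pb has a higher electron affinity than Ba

(B)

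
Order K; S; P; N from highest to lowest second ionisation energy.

K > N > S > P

Consider each +1 ion: K⁺ is the bare [Ar] core; S⁺ still has 5 valence electrons; P⁺ still has 4 valence electrons; N⁺ still has 4 valence electrons.
Core electrons are held far more tightly than valence electrons, so K tops the IE_2 order.
Valence configurations: S⁺ [Ne]3s²3p³, P⁺ [Ne]3s²3p², N⁺ [He]2s²2p².
Tabulated IE_2 (kJ/mol): K 3052, S 2252, P 1907, N 2856.
So the second ionization energies run P < S < N < K.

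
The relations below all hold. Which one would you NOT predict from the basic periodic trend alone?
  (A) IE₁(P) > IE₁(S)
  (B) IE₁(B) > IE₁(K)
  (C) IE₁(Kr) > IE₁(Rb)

The general trend: IE₁ increases across a period and decreases down a group.
(A) P (period 3, group 15) vs S (period 3, group 16): the stated order contradicts the simple trend.
(B) B (period 2, group 13) vs K (period 4, group 1): the stated order agrees with the simple trend.
(C) Kr (period 4, group 18) vs Rb (period 5, group 1): the stated order agrees with the simple trend.
The exception is (A): S (3p⁴) ionizes more easily than half-filled P (3p³) because the paired 3p electron in S is pushed out by e⁻–e⁻ repulsion.

(A)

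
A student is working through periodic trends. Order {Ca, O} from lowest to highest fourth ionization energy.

Ca, O

The fourth ionization energy removes an electron from the +3 ion. For each element: Ca³⁺ is already 1 electron into the core; O³⁺ still has 3 valence electrons.
Usually core removal costs more than valence removal, but here the competition is close: a tightly held n=2 valence electron can cost more to remove than an n=3 core electron, so the actual values have to decide it.
The numbers (kJ/mol): Ca 6491, O 7469.
Putting it together, IE_4: Ca < O.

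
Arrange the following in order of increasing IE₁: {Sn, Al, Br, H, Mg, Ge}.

Al < Sn < Mg < Ge < Br < H

IE₁ increases left→right with effective nuclear charge and decreases top→bottom as the valence shell moves farther out.
Here both period and group differ, so the two effects have to be weighed against each other.
Sn > Al: the two effects oppose for this pair; the across-period effect wins (709 vs 578 kJ/mol).
Mg > Sn: the two effects oppose for this pair; the down-group effect wins (738 vs 709 kJ/mol).
Ge > Mg: the two effects oppose for this pair; the across-period effect wins (762 vs 738 kJ/mol).
Br > Ge: both are in period 4; the period trend gives Br the larger value.
H > Br: the two effects oppose for this pair; the down-group effect wins (1312 vs 1140 kJ/mol).
Note the exception: Mg has a higher first ionization energy than Al, contrary to the simple trend — Al's single 3p electron is easier to remove than one from Mg's filled 3s².
Approximate values (kJ/mol): H 1312, Mg 738, Al 578, Ge 762, Br 1140, Sn 709.
So from lowest to highest: Al < Sn < Mg < Ge < Br < H.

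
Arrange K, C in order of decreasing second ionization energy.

After 1 electron has been removed, what remains? K⁺ is the bare [Ar] core; C⁺ still has 3 valence electrons.
Breaking into a closed-shell core is much more expensive than removing a leftover valence electron — K has the largest IE_2 here.
Approximate IE_2 values (kJ/mol): K 3052, C 2353.
Putting it together, IE_2: C < K.

K > C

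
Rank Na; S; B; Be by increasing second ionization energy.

Be < S < B < Na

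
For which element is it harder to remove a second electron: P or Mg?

P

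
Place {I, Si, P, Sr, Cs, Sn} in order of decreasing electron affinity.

Atoms with high Z_eff and room in the valence shell (especially the halogens) have the most exothermic electron affinities.
These span different periods and groups, so the two trends combine.
Cs > Sr: this pair runs against the simple trend — see the exception note.
P > Cs: both effects reinforce here, so P is clearly the higher of the two.
Sn > P: this pair runs against the simple trend — see the exception note.
Si > Sn: they share group 14; the group trend gives Si the larger value.
I > Si: the two effects oppose for this pair; the across-period effect wins (295 vs 134 kJ/mol).
Note the exception: Cs has a higher electron affinity than Sr, contrary to the simple trend — adding an electron to Sr (ns²) has to open a new, higher-energy np subshell, which is unfavourable.
Note the exception: Sn has a higher electron affinity than P, contrary to the simple trend — adding an electron to P's half-filled np³ subshell costs electron-pairing energy.
Note the exception: Si has a higher electron affinity than P, contrary to the simple trend — adding an electron to P's half-filled 3p³ is unfavourable, so Si (3p²) has the more exothermic EA.
For reference (kJ/mol): Si 134, P 72, Sr 5, Sn 107, I 295, Cs 46.
So from highest to lowest: I > Si > Sn > P > Cs > Sr.

I > Si > Sn > P > Cs > Sr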